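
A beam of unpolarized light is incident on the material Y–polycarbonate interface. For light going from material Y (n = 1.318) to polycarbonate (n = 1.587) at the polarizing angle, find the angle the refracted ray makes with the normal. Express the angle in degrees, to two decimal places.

First find Brewster's angle: tan θ_B = 1.587/1.318 = 1.2041, giving θ_B = 50.29°.
At Brewster's angle the reflected and refracted rays are perpendicular, so θ_t = 90° − θ_B = 90° − 50.29° = 39.71°.

θ_t ≈ 39.71°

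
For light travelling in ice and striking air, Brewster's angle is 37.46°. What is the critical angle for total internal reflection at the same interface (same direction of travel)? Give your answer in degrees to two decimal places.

n₂/n₁ = tan 37.46° = 0.7662; the critical angle satisfies sin θ_c = n₂/n₁.
θ_c = arcsin(0.7662) = 50.02°.

θ_c ≈ 50.02°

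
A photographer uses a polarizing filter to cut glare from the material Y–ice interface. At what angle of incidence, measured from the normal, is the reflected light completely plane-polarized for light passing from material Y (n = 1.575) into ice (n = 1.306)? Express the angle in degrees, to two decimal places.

θ_B ≈ 39.67°

Brewster's condition: tan θ_B = n₂/n₁ = 1.306/1.575 = 0.8292.
So θ_B = arctan 0.8292 = 39.67°.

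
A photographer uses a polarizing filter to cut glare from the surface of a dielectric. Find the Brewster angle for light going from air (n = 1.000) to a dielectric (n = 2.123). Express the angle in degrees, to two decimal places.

θ_B ≈ 64.78°

The reflected p-component vanishes when tan θ_B = n₂/n₁.
tan θ_B = n₂/n₁ = 2.123/1.000 = 2.1230.
θ_B = arctan(2.1230) = 64.78°.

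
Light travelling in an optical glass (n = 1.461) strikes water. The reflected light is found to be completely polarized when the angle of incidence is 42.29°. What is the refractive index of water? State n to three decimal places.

At the Brewster angle, tan θ_B = n₂/n₁ with n₁ on the incident side (an optical glass) and n₂ on the transmitted side (water).
n₂ = n₁ tan θ_B = 1.461 × tan 42.29° = 1.329.

n ≈ 1.329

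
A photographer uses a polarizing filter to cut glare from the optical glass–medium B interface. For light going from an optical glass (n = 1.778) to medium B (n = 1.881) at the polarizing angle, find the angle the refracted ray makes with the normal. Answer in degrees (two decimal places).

tan θ_B = n₂/n₁ = 1.881/1.778 = 1.0579, so θ_B = 46.61°.
Since θ_B + θ_t = 90° at Brewster incidence, θ_t = 90° − 46.61° = 43.39°.

θ_t ≈ 43.39°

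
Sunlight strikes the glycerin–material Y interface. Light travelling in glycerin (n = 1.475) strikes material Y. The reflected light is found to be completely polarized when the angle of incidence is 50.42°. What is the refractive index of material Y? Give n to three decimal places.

n ≈ 1.784

At the polarizing angle, tan θ_B = n₂/n₁ with n₁ on the incident side (glycerin) and n₂ on the transmitted side (material Y).
n₂ = n₁ tan θ_B = 1.475 × tan 50.42° = 1.784.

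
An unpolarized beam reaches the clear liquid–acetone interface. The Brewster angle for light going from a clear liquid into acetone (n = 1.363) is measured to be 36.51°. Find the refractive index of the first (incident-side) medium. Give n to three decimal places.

n ≈ 1.841

At the Brewster angle, tan θ_B = n₂/n₁ with n₁ on the incident side (a clear liquid) and n₂ on the transmitted side (acetone).
n₁ = n₂ / tan θ_B = 1.363 / tan 36.51° = 1.841.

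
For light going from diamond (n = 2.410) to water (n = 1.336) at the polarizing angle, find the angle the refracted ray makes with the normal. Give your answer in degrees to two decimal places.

tan θ_B = n₂/n₁ = 1.336/2.410 = 0.5544, so θ_B = 29.00°.
The refracted ray is perpendicular to the reflected ray, so θ_t = 90° − θ_B = 61.00°.

θ_t ≈ 61.00°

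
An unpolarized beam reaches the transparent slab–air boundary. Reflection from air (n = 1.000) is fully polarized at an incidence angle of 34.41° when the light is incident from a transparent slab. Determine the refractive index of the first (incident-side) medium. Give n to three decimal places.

n ≈ 1.460

At Brewster's angle, tan θ_B = n₂/n₁ with n₁ on the incident side (a transparent slab) and n₂ on the transmitted side (air).
n₁ = n₂ / tan θ_B = 1.000 / tan 34.41° = 1.460.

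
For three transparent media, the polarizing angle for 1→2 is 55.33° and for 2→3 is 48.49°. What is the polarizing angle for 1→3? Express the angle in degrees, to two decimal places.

θ_B ≈ 58.53°

tan θ_B(1→2) = n₂/n₁ = tan 55.33° = 1.4458.
tan θ_B(2→3) = n₃/n₂ = tan 48.49° = 1.1299.
So n₃/n₁ = (n₂/n₁)(n₃/n₂) = 1.4458 × 1.1299 = 1.6336.
θ_B(1→3) = arctan(1.6336) = 58.53°.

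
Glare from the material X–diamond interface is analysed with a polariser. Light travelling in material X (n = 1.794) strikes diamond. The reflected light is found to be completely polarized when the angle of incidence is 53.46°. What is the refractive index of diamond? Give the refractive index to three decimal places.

n ≈ 2.421

At Brewster's angle, tan θ_B = n₂/n₁ with n₁ on the incident side (material X) and n₂ on the transmitted side (diamond).
n₂ = n₁ tan θ_B = 1.794 × tan 53.46° = 2.421.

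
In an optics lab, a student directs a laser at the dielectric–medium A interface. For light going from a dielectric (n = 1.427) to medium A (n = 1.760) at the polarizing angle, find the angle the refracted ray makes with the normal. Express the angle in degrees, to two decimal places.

tan θ_B = n₂/n₁ = 1.760/1.427 = 1.2334, so θ_B = 50.97°.
At Brewster's angle the reflected and refracted rays are perpendicular, so θ_t = 90° − θ_B = 90° − 50.97° = 39.03°.

θ_t ≈ 39.03°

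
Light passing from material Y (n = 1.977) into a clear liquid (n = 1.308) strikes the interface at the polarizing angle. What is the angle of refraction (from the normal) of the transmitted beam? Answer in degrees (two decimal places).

θ_B = arctan(n₂/n₁) = arctan(1.308/1.977) = 33.49°.
Since θ_B + θ_t = 90° at Brewster incidence, θ_t = 90° − 33.49° = 56.51°.

θ_t ≈ 56.51°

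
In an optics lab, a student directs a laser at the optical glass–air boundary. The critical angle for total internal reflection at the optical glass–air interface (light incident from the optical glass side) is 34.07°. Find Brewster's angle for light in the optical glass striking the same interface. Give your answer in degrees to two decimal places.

n₂/n₁ = sin θ_c = sin 34.07° = 0.5602.
tan θ_B equals the same ratio, so θ_B = arctan(0.5602) = 29.26°.

θ_B ≈ 29.26°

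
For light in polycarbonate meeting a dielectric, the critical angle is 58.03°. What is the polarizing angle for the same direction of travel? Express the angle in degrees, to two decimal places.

At the critical angle sin θ_c = n₂/n₁, giving n₂/n₁ = sin 58.03° = 0.8483.
Then tan θ_B = n₂/n₁ = 0.8483, so θ_B = arctan 0.8483 = 40.31°.

θ_B ≈ 40.31°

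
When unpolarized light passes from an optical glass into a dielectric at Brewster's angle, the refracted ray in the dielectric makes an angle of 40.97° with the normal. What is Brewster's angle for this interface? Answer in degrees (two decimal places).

Since the reflected and refracted rays are at right angles at the polarizing angle, θ_B + θ_t = 90°.
θ_B = 90° − 40.97° = 49.03°.

θ_B ≈ 49.03°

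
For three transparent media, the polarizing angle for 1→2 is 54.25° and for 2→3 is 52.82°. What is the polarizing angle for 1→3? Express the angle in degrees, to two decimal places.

n₂/n₁ = tan 54.25° = 1.3891 and n₃/n₂ = tan 52.82° = 1.3184.
n₃/n₁ = 1.8314. Then tan θ_B(1→3) = n₃/n₁, so θ_B(1→3) = arctan(1.8314) = 61.36°.

θ_B ≈ 61.36°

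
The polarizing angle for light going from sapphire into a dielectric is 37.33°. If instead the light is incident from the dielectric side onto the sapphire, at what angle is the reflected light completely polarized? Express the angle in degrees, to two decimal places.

θ_B' ≈ 52.67°

The two Brewster angles are complementary: θ_B' = 90° − θ_B = 90° − 37.33° = 52.67°.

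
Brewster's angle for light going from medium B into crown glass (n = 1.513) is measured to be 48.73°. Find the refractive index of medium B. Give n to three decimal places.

Full polarization of the reflected beam means tan θ_B = n₂/n₁, where n₁ is the incident medium (medium B).
n₁ = n₂ / tan θ_B = 1.513 / tan 48.73° = 1.328.

n ≈ 1.328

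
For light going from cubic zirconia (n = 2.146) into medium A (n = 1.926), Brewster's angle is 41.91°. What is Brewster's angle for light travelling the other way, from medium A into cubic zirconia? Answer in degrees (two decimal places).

θ_B' ≈ 48.09°

Reversing the direction swaps n₁ and n₂, so tan θ_B' = 1/tan θ_B and θ_B' = 90° − θ_B.
Hence θ_B' = 90° − 41.91° = 48.09°.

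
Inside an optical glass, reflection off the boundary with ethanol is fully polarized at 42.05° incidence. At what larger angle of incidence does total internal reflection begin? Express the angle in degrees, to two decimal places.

θ_c ≈ 64.42°

n₂/n₁ = tan 42.05° = 0.9020; the critical angle satisfies sin θ_c = n₂/n₁.
θ_c = arcsin(0.9020) = 64.42°.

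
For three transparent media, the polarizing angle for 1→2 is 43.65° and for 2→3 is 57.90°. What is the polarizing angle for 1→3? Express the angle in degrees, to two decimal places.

θ_B ≈ 56.67°

tan θ_B(1→2) = n₂/n₁ = tan 43.65° = 0.9540.
tan θ_B(2→3) = n₃/n₂ = tan 57.90° = 1.5941.
So n₃/n₁ = (n₂/n₁)(n₃/n₂) = 0.9540 × 1.5941 = 1.5207.
θ_B(1→3) = arctan(1.5207) = 56.67°.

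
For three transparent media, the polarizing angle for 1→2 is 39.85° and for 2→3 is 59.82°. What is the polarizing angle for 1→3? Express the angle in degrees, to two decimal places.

n₂/n₁ = tan 39.85° = 0.8346 and n₃/n₂ = tan 59.82° = 1.7196.
n₃/n₁ = 1.4352. Then tan θ_B(1→3) = n₃/n₁, so θ_B(1→3) = arctan(1.4352) = 55.13°.

θ_B ≈ 55.13°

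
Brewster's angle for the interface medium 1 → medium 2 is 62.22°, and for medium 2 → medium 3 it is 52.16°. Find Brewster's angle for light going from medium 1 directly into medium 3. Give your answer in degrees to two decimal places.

n₂/n₁ = tan 62.22° = 1.8983 and n₃/n₂ = tan 52.16° = 1.2873.
n₃/n₁ = 2.4437. Then tan θ_B(1→3) = n₃/n₁, so θ_B(1→3) = arctan(2.4437) = 67.74°.

θ_B ≈ 67.74°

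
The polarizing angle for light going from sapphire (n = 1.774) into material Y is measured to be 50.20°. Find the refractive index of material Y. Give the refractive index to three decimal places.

Full polarization of the reflected beam means tan θ_B = n₂/n₁, where n₁ is the incident medium (sapphire).
n₂ = n₁ tan θ_B = 1.774 × tan 50.20° = 2.129.

n ≈ 2.129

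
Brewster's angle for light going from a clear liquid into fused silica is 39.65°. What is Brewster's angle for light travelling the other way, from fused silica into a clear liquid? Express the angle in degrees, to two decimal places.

tan θ_B' = n₁/n₂ = 1/tan θ_B, so θ_B' = 90° − θ_B.
θ_B' = 90° − 39.65° = 50.35°.

θ_B' ≈ 50.35°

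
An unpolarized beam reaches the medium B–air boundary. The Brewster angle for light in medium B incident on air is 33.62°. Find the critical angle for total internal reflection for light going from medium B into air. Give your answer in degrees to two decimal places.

tan θ_B = n₂/n₁ = tan 33.62° = 0.6649.
Total internal reflection: sin θ_c = n₂/n₁ = 0.6649.
θ_c = arcsin(0.6649) = 41.67°.

θ_c ≈ 41.67°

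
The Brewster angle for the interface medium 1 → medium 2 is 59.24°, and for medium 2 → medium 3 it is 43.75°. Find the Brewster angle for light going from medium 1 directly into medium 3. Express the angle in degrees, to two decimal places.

θ_B ≈ 58.13°

tan θ_B(1→2) = n₂/n₁ = tan 59.24° = 1.6802.
tan θ_B(2→3) = n₃/n₂ = tan 43.75° = 0.9573.
So n₃/n₁ = (n₂/n₁)(n₃/n₂) = 1.6802 × 0.9573 = 1.6084.
θ_B(1→3) = arctan(1.6084) = 58.13°.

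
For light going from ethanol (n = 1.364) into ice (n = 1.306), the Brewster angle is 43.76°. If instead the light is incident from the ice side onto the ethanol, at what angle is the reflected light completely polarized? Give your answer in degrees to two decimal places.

θ_B' ≈ 46.24°

tan θ_B' = n₁/n₂ = 1/tan θ_B, so θ_B' = 90° − θ_B.
θ_B' = 90° − 43.76° = 46.24°.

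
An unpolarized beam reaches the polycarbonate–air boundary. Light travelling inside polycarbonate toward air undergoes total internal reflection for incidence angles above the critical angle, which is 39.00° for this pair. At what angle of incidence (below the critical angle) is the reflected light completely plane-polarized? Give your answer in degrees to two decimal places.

θ_B ≈ 32.18°

At the critical angle sin θ_c = n₂/n₁, giving n₂/n₁ = sin 39.00° = 0.6293.
Then tan θ_B = n₂/n₁ = 0.6293, so θ_B = arctan 0.6293 = 32.18°.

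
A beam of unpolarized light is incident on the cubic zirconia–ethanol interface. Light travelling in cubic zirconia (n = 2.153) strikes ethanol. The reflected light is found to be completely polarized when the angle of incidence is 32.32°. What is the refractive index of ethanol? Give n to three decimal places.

Full polarization of the reflected beam means tan θ_B = n₂/n₁, where n₁ is the incident medium (cubic zirconia).
n₂ = n₁ tan θ_B = 2.153 × tan 32.32° = 1.362.

n ≈ 1.362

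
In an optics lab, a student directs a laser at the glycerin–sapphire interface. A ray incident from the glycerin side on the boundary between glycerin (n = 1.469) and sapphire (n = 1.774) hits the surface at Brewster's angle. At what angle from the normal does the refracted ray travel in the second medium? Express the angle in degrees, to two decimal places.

First find Brewster's angle: tan θ_B = 1.774/1.469 = 1.2076, giving θ_B = 50.37°.
The refracted ray is perpendicular to the reflected ray, so θ_t = 90° − θ_B = 39.63°.

θ_t ≈ 39.63°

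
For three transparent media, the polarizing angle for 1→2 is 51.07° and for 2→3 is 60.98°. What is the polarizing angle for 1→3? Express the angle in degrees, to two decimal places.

tan θ_B(1→2) = n₂/n₁ = tan 51.07° = 1.2380.
tan θ_B(2→3) = n₃/n₂ = tan 60.98° = 1.8026.
Multiplying, n₃/n₁ = 1.2380 × 1.8026 = 2.2315, and θ_B(1→3) = arctan 2.2315 = 65.86°.

θ_B ≈ 65.86°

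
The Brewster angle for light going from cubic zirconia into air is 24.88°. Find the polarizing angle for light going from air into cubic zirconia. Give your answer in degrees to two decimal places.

θ_B' ≈ 65.12°

The two Brewster angles are complementary: θ_B' = 90° − θ_B = 90° − 24.88° = 65.12°.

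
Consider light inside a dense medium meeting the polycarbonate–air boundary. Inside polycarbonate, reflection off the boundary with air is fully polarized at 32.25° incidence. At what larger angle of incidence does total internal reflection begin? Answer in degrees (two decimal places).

θ_c ≈ 39.12°

n₂/n₁ = tan 32.25° = 0.6310; the critical angle satisfies sin θ_c = n₂/n₁.
θ_c = arcsin(0.6310) = 39.12°.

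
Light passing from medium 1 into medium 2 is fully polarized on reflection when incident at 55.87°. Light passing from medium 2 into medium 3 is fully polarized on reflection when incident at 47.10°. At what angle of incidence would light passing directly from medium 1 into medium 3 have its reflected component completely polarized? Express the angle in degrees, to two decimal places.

θ_B ≈ 57.79°

tan θ_B(1→2) = n₂/n₁ = tan 55.87° = 1.4753.
tan θ_B(2→3) = n₃/n₂ = tan 47.10° = 1.0761.
Multiplying, n₃/n₁ = 1.4753 × 1.0761 = 1.5876, and θ_B(1→3) = arctan 1.5876 = 57.79°.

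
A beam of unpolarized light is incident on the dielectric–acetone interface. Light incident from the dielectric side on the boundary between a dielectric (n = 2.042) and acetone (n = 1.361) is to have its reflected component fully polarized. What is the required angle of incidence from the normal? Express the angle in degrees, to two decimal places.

Here n₂/n₁ = 1.361/2.042 = 0.6665, and Brewster's law gives tan θ_B = n₂/n₁.
So θ_B = arctan 0.6665 = 33.68°.

θ_B ≈ 33.68°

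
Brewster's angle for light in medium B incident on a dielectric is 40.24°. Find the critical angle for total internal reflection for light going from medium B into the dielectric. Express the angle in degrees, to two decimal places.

θ_c ≈ 57.81°

tan θ_B = n₂/n₁ = tan 40.24° = 0.8463.
Total internal reflection: sin θ_c = n₂/n₁ = 0.8463.
θ_c = arcsin(0.8463) = 57.81°.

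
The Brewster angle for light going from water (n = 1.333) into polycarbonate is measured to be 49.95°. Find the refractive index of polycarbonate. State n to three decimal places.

Full polarization of the reflected beam means tan θ_B = n₂/n₁, where n₁ is the incident medium (water).
n₂ = n₁ tan θ_B = 1.333 × tan 49.95° = 1.586.

n ≈ 1.586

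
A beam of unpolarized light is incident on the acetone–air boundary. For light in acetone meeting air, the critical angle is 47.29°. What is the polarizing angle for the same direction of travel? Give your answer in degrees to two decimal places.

θ_B ≈ 36.31°

n₂/n₁ = sin θ_c = sin 47.29° = 0.7348.
tan θ_B equals the same ratio, so θ_B = arctan(0.7348) = 36.31°.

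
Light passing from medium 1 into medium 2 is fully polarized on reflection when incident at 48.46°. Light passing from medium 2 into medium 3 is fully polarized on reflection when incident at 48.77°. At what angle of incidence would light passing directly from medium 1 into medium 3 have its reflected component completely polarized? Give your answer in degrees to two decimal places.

Each Brewster angle gives a ratio: n₂/n₁ = tan 48.46° = 1.1287, n₃/n₂ = tan 48.77° = 1.1411.
n₃/n₁ = 1.2879. Then tan θ_B(1→3) = n₃/n₁, so θ_B(1→3) = arctan(1.2879) = 52.17°.

θ_B ≈ 52.17°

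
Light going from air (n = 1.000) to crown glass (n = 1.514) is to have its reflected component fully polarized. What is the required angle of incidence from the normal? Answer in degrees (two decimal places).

θ_B ≈ 56.56°

At Brewster's angle the reflected and refracted rays are perpendicular, which with Snell's law gives tan θ_B = n₂/n₁.
tan θ_B = n₂/n₁ = 1.514/1.000 = 1.5140. Taking the arctangent, θ_B = 56.56°.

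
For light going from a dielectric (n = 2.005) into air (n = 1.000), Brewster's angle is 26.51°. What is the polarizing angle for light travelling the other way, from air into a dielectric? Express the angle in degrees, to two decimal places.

Reversing the direction swaps n₁ and n₂, so tan θ_B' = 1/tan θ_B and θ_B' = 90° − θ_B.
Hence θ_B' = 90° − 26.51° = 63.49°.

θ_B' ≈ 63.49°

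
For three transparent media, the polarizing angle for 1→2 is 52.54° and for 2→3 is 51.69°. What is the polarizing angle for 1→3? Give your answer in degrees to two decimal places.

tan θ_B(1→2) = n₂/n₁ = tan 52.54° = 1.3051.
tan θ_B(2→3) = n₃/n₂ = tan 51.69° = 1.2658.
Multiplying, n₃/n₁ = 1.3051 × 1.2658 = 1.6520, and θ_B(1→3) = arctan 1.6520 = 58.81°.

θ_B ≈ 58.81°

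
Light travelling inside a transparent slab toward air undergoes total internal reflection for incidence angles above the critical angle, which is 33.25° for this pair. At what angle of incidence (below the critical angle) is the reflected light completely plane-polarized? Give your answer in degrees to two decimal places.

sin θ_c = n₂/n₁, so n₂/n₁ = sin 33.25° = 0.5483.
Brewster: tan θ_B = n₂/n₁ = 0.5483.
θ_B = arctan(0.5483) = 28.74°.

θ_B ≈ 28.74°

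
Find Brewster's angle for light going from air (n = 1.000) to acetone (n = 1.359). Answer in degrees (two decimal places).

θ_B ≈ 53.65°

Here n₂/n₁ = 1.359/1.000 = 1.3590, and Brewster's law gives tan θ_B = n₂/n₁.
So θ_B = arctan 1.3590 = 53.65°.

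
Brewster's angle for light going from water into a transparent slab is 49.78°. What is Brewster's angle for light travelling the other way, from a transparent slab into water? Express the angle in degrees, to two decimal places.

tan θ_B' = n₁/n₂ = 1/tan θ_B, so θ_B' = 90° − θ_B.
θ_B' = 90° − 49.78° = 40.22°.

θ_B' ≈ 40.22°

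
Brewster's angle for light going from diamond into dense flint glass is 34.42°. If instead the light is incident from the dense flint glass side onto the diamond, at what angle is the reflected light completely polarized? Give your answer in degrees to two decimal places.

tan θ_B' = n₁/n₂ = 1/tan θ_B, so θ_B' = 90° − θ_B.
θ_B' = 90° − 34.42° = 55.58°.

θ_B' ≈ 55.58°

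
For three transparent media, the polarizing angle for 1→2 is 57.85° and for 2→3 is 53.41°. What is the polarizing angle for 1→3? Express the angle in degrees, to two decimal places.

θ_B ≈ 64.99°

Each Brewster angle gives a ratio: n₂/n₁ = tan 57.85° = 1.5911, n₃/n₂ = tan 53.41° = 1.3470.
n₃/n₁ = 2.1431. Then tan θ_B(1→3) = n₃/n₁, so θ_B(1→3) = arctan(2.1431) = 64.99°.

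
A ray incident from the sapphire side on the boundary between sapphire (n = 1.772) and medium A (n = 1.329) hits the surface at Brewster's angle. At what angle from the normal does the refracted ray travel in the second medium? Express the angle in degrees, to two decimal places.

First find Brewster's angle: tan θ_B = 1.329/1.772 = 0.7500, giving θ_B = 36.87°.
Since θ_B + θ_t = 90° at Brewster incidence, θ_t = 90° − 36.87° = 53.13°.

θ_t ≈ 53.13°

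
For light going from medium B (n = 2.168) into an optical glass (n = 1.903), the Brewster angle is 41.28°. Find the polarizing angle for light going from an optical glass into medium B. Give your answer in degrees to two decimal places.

The two Brewster angles are complementary: θ_B' = 90° − θ_B = 90° − 41.28° = 48.72°.

θ_B' ≈ 48.72°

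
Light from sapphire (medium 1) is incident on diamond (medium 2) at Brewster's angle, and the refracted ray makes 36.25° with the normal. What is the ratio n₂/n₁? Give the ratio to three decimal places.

n₂/n₁ ≈ 1.364

θ_B + θ_t = 90°, so θ_B = 90° − 36.25° = 53.75°.
tan θ_B = n₂/n₁, so n₂/n₁ = tan 53.75° = 1.364.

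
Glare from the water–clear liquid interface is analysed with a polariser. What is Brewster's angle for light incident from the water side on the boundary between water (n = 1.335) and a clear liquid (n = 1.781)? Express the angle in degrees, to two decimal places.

tan θ_B = n₂/n₁ = 1.781/1.335 = 1.3341.
θ_B = arctan(1.3341) = 53.15°.

θ_B ≈ 53.15°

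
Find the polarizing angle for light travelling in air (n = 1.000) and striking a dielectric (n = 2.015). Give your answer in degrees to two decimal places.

θ_B ≈ 63.61°

The reflected p-component vanishes when tan θ_B = n₂/n₁.
Brewster's condition: tan θ_B = n₂/n₁ = 2.015/1.000 = 2.0150.
So θ_B = arctan 2.0150 = 63.61°.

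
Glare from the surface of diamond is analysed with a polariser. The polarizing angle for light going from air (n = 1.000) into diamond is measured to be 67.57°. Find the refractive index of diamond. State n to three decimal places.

n ≈ 2.423

Full polarization of the reflected beam means tan θ_B = n₂/n₁, where n₁ is the incident medium (air).
n₂ = n₁ tan θ_B = 1.000 × tan 67.57° = 2.423.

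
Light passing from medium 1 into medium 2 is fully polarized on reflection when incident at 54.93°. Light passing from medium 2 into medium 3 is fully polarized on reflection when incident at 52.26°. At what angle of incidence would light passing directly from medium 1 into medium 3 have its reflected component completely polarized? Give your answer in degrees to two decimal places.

tan θ_B(1→2) = n₂/n₁ = tan 54.93° = 1.4244.
tan θ_B(2→3) = n₃/n₂ = tan 52.26° = 1.2920.
So n₃/n₁ = (n₂/n₁)(n₃/n₂) = 1.4244 × 1.2920 = 1.8404.
θ_B(1→3) = arctan(1.8404) = 61.48°.

θ_B ≈ 61.48°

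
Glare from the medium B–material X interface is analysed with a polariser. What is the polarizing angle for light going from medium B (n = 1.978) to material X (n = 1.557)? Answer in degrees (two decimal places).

θ_B ≈ 38.21°

tan θ_B = n₂/n₁ = 1.557/1.978 = 0.7872.
θ_B = arctan(0.7872) = 38.21°.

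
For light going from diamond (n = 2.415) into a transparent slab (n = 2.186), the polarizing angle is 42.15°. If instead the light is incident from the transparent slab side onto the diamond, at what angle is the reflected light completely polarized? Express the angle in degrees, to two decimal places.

The two Brewster angles are complementary: θ_B' = 90° − θ_B = 90° − 42.15° = 47.85°.

θ_B' ≈ 47.85°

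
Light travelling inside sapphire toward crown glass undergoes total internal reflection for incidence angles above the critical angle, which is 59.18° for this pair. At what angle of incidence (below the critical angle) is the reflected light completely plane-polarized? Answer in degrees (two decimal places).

sin θ_c = n₂/n₁, so n₂/n₁ = sin 59.18° = 0.8588.
Brewster: tan θ_B = n₂/n₁ = 0.8588.
θ_B = arctan(0.8588) = 40.66°.

θ_B ≈ 40.66°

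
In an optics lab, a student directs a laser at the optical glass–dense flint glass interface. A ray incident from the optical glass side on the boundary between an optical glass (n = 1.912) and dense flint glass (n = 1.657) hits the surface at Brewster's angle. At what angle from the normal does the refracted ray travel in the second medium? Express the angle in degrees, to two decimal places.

θ_t ≈ 49.09°

First find Brewster's angle: tan θ_B = 1.657/1.912 = 0.8666, giving θ_B = 40.91°.
Since θ_B + θ_t = 90° at Brewster incidence, θ_t = 90° − 40.91° = 49.09°.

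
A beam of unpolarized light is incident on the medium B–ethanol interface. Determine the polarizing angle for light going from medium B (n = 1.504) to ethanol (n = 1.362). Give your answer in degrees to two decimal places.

Here n₂/n₁ = 1.362/1.504 = 0.9056, and Brewster's law gives tan θ_B = n₂/n₁.
θ_B = arctan(0.9056) = 42.16°.

θ_B ≈ 42.16°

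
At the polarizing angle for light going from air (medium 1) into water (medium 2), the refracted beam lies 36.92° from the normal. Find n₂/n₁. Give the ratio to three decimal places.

At Brewster incidence θ_B = 90° − θ_t = 90° − 36.92° = 53.08°.
tan θ_B = n₂/n₁, so n₂/n₁ = tan 53.08° = 1.331.

n₂/n₁ ≈ 1.331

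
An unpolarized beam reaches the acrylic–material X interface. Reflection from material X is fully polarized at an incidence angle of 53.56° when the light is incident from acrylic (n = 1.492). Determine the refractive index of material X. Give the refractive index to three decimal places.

n ≈ 2.021

Brewster's law: tan θ_B = n₂/n₁ (light incident in acrylic, refracted into material X).
n₂ = n₁ tan θ_B = 1.492 × tan 53.56° = 2.021.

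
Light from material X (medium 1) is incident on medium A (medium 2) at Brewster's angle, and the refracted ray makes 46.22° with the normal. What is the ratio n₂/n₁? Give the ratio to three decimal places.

n₂/n₁ ≈ 0.958

At Brewster incidence θ_B = 90° − θ_t = 90° − 46.22° = 43.78°.
Then n₂/n₁ = tan θ_B = tan 43.78° = 0.958.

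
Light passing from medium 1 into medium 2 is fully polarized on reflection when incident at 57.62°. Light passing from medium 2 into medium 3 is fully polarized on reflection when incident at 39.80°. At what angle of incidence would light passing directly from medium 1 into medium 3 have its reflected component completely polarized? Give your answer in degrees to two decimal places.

θ_B ≈ 52.73°

tan θ_B(1→2) = n₂/n₁ = tan 57.62° = 1.5770.
tan θ_B(2→3) = n₃/n₂ = tan 39.80° = 0.8332.
Multiplying, n₃/n₁ = 1.5770 × 0.8332 = 1.3139, and θ_B(1→3) = arctan 1.3139 = 52.73°.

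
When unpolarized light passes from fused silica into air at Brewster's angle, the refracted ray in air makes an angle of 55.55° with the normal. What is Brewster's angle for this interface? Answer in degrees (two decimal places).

Brewster's condition makes the reflected and refracted beams perpendicular: θ_B + θ_t = 90°.
θ_B = 90° − 55.55° = 34.45°.

θ_B ≈ 34.45°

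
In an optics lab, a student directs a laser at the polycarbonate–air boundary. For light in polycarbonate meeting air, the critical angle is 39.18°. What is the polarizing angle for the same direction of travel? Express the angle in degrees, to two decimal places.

sin θ_c = n₂/n₁, so n₂/n₁ = sin 39.18° = 0.6318.
Brewster: tan θ_B = n₂/n₁ = 0.6318.
θ_B = arctan(0.6318) = 32.28°.

θ_B ≈ 32.28°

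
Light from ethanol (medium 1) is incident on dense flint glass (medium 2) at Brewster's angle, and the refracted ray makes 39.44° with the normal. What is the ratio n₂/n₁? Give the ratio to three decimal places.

n₂/n₁ ≈ 1.216

At Brewster incidence θ_B = 90° − θ_t = 90° − 39.44° = 50.56°.
Then n₂/n₁ = tan θ_B = tan 50.56° = 1.216.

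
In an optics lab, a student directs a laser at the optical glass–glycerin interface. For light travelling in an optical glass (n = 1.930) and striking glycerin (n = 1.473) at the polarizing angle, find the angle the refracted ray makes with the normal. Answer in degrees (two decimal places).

First find Brewster's angle: tan θ_B = 1.473/1.930 = 0.7632, giving θ_B = 37.35°.
At Brewster's angle the reflected and refracted rays are perpendicular, so θ_t = 90° − θ_B = 90° − 37.35° = 52.65°.

θ_t ≈ 52.65°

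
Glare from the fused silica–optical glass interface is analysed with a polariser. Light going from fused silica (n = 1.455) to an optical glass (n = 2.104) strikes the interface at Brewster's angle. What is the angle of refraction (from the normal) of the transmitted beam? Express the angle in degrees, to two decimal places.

θ_t ≈ 34.67°

First find Brewster's angle: tan θ_B = 2.104/1.455 = 1.4460, giving θ_B = 55.33°.
At Brewster's angle the reflected and refracted rays are perpendicular, so θ_t = 90° − θ_B = 90° − 55.33° = 34.67°.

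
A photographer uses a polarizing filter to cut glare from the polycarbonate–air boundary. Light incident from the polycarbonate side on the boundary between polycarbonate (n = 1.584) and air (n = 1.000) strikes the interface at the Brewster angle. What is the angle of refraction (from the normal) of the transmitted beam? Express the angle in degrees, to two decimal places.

θ_B = arctan(n₂/n₁) = arctan(1.000/1.584) = 32.26°.
At Brewster's angle the reflected and refracted rays are perpendicular, so θ_t = 90° − θ_B = 90° − 32.26° = 57.74°.

θ_t ≈ 57.74°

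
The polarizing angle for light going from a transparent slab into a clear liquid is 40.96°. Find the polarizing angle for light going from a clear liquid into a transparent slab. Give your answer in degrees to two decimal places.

tan θ_B' = n₁/n₂ = 1/tan θ_B, so θ_B' = 90° − θ_B.
θ_B' = 90° − 40.96° = 49.04°.

θ_B' ≈ 49.04°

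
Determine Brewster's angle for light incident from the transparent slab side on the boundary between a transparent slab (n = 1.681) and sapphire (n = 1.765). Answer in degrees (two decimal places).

θ_B ≈ 46.40°

Brewster's condition: tan θ_B = n₂/n₁ = 1.765/1.681 = 1.0500.
θ_B = arctan(1.0500) = 46.40°.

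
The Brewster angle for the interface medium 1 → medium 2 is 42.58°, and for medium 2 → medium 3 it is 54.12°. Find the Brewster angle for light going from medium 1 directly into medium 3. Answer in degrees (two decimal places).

θ_B ≈ 51.79°

Each Brewster angle gives a ratio: n₂/n₁ = tan 42.58° = 0.9189, n₃/n₂ = tan 54.12° = 1.3825.
So n₃/n₁ = (n₂/n₁)(n₃/n₂) = 0.9189 × 1.3825 = 1.2703.
θ_B(1→3) = arctan(1.2703) = 51.79°.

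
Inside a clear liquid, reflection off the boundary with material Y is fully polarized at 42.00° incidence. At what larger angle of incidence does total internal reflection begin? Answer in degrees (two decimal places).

tan θ_B = n₂/n₁ = tan 42.00° = 0.9004.
Total internal reflection: sin θ_c = n₂/n₁ = 0.9004.
θ_c = arcsin(0.9004) = 64.21°.

θ_c ≈ 64.21°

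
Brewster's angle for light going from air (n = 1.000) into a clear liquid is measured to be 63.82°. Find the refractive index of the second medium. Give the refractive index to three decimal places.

Brewster's law: tan θ_B = n₂/n₁ (light incident in air, refracted into a clear liquid).
n₂ = n₁ tan θ_B = 1.000 × tan 63.82° = 2.034.

n ≈ 2.034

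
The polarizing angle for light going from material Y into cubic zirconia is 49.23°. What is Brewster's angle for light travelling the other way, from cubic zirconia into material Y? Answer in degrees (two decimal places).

tan θ_B' = n₁/n₂ = 1/tan θ_B, so θ_B' = 90° − θ_B.
θ_B' = 90° − 49.23° = 40.77°.

θ_B' ≈ 40.77°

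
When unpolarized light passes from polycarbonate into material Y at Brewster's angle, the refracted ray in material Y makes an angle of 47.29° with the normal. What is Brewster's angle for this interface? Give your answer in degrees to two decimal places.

θ_B ≈ 42.71°

Brewster's condition makes the reflected and refracted beams perpendicular: θ_B + θ_t = 90°.
So θ_B = 90° − θ_t = 90° − 47.29° = 42.71°.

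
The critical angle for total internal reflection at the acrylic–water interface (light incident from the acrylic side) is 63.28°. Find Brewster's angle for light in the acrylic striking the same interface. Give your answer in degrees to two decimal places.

θ_B ≈ 41.77°

n₂/n₁ = sin θ_c = sin 63.28° = 0.8932.
tan θ_B equals the same ratio, so θ_B = arctan(0.8932) = 41.77°.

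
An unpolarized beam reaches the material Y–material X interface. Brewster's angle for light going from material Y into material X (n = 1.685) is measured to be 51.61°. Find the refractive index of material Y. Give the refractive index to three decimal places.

n ≈ 1.335

Brewster's law: tan θ_B = n₂/n₁ (light incident in material Y, refracted into material X).
n₁ = n₂ / tan θ_B = 1.685 / tan 51.61° = 1.335.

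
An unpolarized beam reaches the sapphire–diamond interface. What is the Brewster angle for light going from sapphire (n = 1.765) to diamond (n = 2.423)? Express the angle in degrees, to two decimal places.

Brewster's condition: tan θ_B = n₂/n₁ = 2.423/1.765 = 1.3728. Taking the arctangent, θ_B = 53.93°.

θ_B ≈ 53.93°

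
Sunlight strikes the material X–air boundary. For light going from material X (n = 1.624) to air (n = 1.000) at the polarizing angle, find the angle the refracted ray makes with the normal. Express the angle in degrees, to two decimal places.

θ_B = arctan(n₂/n₁) = arctan(1.000/1.624) = 31.62°.
The refracted ray is perpendicular to the reflected ray, so θ_t = 90° − θ_B = 58.38°.

θ_t ≈ 58.38°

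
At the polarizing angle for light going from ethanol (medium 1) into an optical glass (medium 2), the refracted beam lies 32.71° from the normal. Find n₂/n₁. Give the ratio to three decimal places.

At Brewster incidence θ_B = 90° − θ_t = 90° − 32.71° = 57.29°.
tan θ_B = n₂/n₁, so n₂/n₁ = tan 57.29° = 1.557.

n₂/n₁ ≈ 1.557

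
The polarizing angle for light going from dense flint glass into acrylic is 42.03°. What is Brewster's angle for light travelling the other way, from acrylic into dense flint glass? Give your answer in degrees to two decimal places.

Reversing the direction swaps n₁ and n₂, so tan θ_B' = 1/tan θ_B and θ_B' = 90° − θ_B.
Hence θ_B' = 90° − 42.03° = 47.97°.

θ_B' ≈ 47.97°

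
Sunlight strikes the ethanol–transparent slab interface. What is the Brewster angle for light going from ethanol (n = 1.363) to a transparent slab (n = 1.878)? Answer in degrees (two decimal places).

At Brewster's angle the reflected and refracted rays are perpendicular, which with Snell's law gives tan θ_B = n₂/n₁.
Here n₂/n₁ = 1.878/1.363 = 1.3778, and Brewster's law gives tan θ_B = n₂/n₁.
θ_B = arctan(1.3778) = 54.03°.

θ_B ≈ 54.03°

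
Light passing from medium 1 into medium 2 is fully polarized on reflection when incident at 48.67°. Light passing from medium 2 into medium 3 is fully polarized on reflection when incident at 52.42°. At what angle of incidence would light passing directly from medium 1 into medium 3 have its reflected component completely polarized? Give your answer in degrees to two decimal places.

Each Brewster angle gives a ratio: n₂/n₁ = tan 48.67° = 1.1371, n₃/n₂ = tan 52.42° = 1.2995.
So n₃/n₁ = (n₂/n₁)(n₃/n₂) = 1.1371 × 1.2995 = 1.4776.
θ_B(1→3) = arctan(1.4776) = 55.91°.

θ_B ≈ 55.91°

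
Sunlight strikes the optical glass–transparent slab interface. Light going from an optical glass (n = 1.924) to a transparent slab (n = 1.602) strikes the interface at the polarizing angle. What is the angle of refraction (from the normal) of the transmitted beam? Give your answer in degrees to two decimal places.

θ_t ≈ 50.22°

tan θ_B = n₂/n₁ = 1.602/1.924 = 0.8326, so θ_B = 39.78°.
Since θ_B + θ_t = 90° at Brewster incidence, θ_t = 90° − 39.78° = 50.22°.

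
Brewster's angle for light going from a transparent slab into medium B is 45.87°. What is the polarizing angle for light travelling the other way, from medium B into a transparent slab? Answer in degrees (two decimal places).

Reversing the direction swaps n₁ and n₂, so tan θ_B' = 1/tan θ_B and θ_B' = 90° − θ_B.
Hence θ_B' = 90° − 45.87° = 44.13°.

θ_B' ≈ 44.13°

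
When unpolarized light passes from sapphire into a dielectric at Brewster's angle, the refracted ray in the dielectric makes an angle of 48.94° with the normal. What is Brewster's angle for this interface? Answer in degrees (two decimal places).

θ_B ≈ 41.06°

Since the reflected and refracted rays are at right angles at the polarizing angle, θ_B + θ_t = 90°.
θ_B = 90° − 48.94° = 41.06°.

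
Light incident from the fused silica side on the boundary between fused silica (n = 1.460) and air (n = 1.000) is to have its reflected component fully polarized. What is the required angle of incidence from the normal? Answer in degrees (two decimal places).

θ_B ≈ 34.41°

At Brewster's angle the reflected and refracted rays are perpendicular, which with Snell's law gives tan θ_B = n₂/n₁.
Brewster's condition: tan θ_B = n₂/n₁ = 1.000/1.460 = 0.6849.
θ_B = arctan(0.6849) = 34.41°.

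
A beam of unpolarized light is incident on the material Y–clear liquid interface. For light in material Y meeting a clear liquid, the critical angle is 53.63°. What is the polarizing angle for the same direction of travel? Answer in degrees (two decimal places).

At the critical angle sin θ_c = n₂/n₁, giving n₂/n₁ = sin 53.63° = 0.8052.
Then tan θ_B = n₂/n₁ = 0.8052, so θ_B = arctan 0.8052 = 38.84°.

θ_B ≈ 38.84°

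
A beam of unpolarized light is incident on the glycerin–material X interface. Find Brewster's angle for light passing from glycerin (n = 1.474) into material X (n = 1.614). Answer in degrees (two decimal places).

θ_B ≈ 47.60°

Here n₂/n₁ = 1.614/1.474 = 1.0950, and Brewster's law gives tan θ_B = n₂/n₁.
So θ_B = arctan 1.0950 = 47.60°.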